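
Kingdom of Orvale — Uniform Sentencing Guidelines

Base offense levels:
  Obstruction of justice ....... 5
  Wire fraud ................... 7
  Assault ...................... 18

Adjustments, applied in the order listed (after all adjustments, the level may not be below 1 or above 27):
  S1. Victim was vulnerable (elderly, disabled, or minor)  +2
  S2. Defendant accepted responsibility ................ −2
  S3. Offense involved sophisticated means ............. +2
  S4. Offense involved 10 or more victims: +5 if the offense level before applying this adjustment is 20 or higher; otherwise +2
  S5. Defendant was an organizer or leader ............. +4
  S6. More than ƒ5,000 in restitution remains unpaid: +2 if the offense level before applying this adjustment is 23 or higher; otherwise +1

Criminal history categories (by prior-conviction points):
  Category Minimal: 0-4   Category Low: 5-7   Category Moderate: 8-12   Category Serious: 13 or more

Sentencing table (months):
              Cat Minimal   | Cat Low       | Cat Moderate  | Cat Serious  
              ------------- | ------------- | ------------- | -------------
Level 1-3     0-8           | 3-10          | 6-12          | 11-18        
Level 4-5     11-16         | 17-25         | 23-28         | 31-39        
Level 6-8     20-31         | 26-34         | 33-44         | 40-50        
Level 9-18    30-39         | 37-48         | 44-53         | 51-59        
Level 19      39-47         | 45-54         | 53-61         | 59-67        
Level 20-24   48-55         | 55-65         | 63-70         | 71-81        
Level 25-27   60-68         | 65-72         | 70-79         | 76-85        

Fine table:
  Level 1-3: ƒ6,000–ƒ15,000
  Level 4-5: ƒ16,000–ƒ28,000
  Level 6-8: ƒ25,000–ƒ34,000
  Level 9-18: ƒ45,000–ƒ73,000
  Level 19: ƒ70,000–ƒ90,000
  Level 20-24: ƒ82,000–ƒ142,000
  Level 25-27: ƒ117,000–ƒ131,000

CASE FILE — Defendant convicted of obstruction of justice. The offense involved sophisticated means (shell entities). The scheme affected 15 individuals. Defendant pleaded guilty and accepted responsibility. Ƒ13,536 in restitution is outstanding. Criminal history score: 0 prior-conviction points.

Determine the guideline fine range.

Base offense level for obstruction of justice: 5.
S1 does not apply.
S2 applies: 5 − 2 = 3.
S3 applies: 3 + 2 = 5.
S4 applies (level before this adjustment is 5 < 20, so +2): 5 + 2 = 7.
S5 does not apply.
S6 applies (level before this adjustment is 7 < 23, so +1): 7 + 1 = 8.
Final offense level: 8.
Level 8 falls in the 6-8 band.
Fine table: Level 6-8 → ƒ25,000–ƒ34,000.

ƒ25,000–ƒ34,000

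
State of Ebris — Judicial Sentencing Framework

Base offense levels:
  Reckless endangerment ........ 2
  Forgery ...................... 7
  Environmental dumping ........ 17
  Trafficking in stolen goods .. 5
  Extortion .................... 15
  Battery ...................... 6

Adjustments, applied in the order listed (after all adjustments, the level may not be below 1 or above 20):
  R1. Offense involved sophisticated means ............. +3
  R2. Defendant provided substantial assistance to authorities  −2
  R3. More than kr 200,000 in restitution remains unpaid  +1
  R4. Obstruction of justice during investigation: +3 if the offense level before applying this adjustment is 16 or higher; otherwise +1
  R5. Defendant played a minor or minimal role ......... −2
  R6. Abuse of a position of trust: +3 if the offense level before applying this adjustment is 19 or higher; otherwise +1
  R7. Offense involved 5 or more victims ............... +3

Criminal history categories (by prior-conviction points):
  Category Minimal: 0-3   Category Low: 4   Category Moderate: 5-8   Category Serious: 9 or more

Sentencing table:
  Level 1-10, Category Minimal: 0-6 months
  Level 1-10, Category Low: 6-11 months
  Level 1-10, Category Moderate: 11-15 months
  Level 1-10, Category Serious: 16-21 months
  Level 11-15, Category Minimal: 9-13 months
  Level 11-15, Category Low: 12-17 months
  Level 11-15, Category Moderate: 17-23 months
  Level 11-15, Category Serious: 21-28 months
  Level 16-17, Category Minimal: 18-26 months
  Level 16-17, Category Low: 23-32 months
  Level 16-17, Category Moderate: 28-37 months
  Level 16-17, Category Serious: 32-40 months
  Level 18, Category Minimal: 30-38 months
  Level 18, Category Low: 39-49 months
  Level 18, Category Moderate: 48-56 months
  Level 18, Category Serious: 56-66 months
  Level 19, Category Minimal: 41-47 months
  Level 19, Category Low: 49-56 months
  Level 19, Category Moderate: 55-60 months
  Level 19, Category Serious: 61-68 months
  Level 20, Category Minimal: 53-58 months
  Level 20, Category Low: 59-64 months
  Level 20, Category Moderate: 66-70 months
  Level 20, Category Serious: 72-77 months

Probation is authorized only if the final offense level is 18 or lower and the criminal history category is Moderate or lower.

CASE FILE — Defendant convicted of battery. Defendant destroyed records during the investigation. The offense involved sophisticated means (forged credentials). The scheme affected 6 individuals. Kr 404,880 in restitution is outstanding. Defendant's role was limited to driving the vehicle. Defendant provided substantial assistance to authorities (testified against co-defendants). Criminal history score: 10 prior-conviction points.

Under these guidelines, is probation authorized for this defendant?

No

Base offense level for battery: 6.
R1 applies: 6 + 3 = 9.
R2 applies: 9 − 2 = 7.
R3 applies: 7 + 1 = 8.
R4 applies (level before this adjustment is 8 < 16, so +1): 8 + 1 = 9.
R5 applies: 9 − 2 = 7.
R6 does not apply.
R7 applies: 7 + 3 = 10.
Final offense level: 10.
Criminal history: 10 prior points → Category Serious (9+).
Level 10 falls in the 1-10 band.
Grid: Level 1-10 × Category Serious = 16-21 months.
Probation check: level 10 ≤ 18 and category Serious > Moderate → not eligible.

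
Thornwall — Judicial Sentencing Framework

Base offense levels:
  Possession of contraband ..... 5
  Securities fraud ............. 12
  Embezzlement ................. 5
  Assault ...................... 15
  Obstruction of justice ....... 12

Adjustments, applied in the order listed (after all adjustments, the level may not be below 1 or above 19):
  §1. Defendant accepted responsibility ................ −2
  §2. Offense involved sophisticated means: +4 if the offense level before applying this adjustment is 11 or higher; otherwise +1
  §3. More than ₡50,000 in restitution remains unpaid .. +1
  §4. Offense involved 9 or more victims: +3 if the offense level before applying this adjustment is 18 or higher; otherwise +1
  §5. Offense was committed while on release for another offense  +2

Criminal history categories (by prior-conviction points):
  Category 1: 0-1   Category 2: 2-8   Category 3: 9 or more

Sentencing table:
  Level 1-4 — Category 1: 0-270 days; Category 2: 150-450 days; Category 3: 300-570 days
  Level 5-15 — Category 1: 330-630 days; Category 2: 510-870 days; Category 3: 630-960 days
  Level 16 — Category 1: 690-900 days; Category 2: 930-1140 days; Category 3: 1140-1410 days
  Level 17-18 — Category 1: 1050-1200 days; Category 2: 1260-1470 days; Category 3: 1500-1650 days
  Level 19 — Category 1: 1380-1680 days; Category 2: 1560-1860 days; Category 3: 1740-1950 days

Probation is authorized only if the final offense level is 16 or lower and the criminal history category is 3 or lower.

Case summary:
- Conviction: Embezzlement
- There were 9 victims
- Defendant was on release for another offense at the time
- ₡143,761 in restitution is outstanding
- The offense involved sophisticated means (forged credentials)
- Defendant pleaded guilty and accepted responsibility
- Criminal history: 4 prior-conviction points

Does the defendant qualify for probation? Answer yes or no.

Base offense level for embezzlement: 5.
§1 applies: 5 − 2 = 3.
§2 applies (level before this adjustment is 3 < 11, so +1): 3 + 1 = 4.
§3 applies: 4 + 1 = 5.
§4 applies (level before this adjustment is 5 < 18, so +1): 5 + 1 = 6.
§5 applies: 6 + 2 = 8.
Final offense level: 8.
Criminal history: 4 prior points → Category 2 (2-8).
Level 8 falls in the 5-15 band.
Grid: Level 5-15 × Category 2 = 510-870 days.
Probation check: level 8 ≤ 16 and category 2 ≤ 3 → eligible.

Yes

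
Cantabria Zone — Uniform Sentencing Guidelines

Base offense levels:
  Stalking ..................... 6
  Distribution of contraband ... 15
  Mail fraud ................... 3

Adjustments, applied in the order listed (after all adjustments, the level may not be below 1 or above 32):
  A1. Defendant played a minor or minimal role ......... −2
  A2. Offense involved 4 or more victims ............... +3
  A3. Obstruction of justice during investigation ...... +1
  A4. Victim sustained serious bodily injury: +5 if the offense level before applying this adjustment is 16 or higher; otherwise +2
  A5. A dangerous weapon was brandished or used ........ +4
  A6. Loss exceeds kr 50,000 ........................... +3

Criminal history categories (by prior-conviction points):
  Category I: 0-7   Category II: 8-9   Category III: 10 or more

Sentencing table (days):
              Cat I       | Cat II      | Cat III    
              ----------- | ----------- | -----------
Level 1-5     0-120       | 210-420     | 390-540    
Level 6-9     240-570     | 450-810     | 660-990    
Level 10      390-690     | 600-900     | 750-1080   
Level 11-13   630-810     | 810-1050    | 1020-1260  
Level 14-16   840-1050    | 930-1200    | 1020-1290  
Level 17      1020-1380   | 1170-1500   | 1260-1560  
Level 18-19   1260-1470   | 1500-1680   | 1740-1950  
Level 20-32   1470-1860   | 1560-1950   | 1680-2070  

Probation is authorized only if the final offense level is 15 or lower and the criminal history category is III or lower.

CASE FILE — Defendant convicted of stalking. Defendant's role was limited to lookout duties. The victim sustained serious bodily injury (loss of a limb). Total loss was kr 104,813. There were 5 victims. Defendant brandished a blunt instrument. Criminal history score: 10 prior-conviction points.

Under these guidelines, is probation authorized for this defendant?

Base offense level for stalking: 6.
A1 applies: 6 − 2 = 4.
A2 applies: 4 + 3 = 7.
A3 does not apply.
A4 applies (level before this adjustment is 7 < 16, so +2): 7 + 2 = 9.
A5 applies: 9 + 4 = 13.
A6 applies: 13 + 3 = 16.
Final offense level: 16.
Criminal history: 10 prior points → Category III (10+).
Level 16 falls in the 14-16 band.
Grid: Level 14-16 × Category III = 1020-1290 days.
Probation check: level 16 > 15 and category III ≤ III → not eligible.

No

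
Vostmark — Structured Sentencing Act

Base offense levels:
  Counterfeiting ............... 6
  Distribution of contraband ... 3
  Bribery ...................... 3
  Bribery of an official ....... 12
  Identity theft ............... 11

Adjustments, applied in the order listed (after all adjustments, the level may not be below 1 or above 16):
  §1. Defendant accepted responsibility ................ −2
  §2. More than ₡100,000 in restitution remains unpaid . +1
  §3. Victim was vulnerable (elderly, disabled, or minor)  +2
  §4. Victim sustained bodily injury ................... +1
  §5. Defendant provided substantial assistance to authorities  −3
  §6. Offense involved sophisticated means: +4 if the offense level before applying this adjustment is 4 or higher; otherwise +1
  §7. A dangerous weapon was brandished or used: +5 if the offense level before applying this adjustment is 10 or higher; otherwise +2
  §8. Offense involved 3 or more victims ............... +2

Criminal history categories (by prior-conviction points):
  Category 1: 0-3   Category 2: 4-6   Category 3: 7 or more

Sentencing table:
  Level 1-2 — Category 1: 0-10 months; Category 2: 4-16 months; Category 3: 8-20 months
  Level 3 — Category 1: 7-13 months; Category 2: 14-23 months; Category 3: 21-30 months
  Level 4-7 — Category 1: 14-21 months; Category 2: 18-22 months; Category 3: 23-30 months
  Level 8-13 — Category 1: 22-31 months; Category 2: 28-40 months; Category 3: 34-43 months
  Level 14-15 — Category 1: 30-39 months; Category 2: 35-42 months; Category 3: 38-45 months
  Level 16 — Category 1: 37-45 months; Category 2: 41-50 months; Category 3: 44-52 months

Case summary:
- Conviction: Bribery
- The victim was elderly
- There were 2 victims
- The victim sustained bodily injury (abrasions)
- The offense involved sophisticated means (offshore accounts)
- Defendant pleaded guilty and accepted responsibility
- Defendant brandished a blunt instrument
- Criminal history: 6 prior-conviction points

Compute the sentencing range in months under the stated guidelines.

28-40 months

Base offense level for bribery: 3.
§1 applies: 3 − 2 = 1.
§2 does not apply.
§3 applies: 1 + 2 = 3.
§4 applies: 3 + 1 = 4.
§5 does not apply.
§6 applies (level before this adjustment is 4 ≥ 4, so +4): 4 + 4 = 8.
§7 applies (level before this adjustment is 8 < 10, so +2): 8 + 2 = 10.
Final offense level: 10.
Criminal history: 6 prior points → Category 2 (4-6).
Level 10 falls in the 8-13 band.
Grid: Level 8-13 × Category 2 = 28-40 months.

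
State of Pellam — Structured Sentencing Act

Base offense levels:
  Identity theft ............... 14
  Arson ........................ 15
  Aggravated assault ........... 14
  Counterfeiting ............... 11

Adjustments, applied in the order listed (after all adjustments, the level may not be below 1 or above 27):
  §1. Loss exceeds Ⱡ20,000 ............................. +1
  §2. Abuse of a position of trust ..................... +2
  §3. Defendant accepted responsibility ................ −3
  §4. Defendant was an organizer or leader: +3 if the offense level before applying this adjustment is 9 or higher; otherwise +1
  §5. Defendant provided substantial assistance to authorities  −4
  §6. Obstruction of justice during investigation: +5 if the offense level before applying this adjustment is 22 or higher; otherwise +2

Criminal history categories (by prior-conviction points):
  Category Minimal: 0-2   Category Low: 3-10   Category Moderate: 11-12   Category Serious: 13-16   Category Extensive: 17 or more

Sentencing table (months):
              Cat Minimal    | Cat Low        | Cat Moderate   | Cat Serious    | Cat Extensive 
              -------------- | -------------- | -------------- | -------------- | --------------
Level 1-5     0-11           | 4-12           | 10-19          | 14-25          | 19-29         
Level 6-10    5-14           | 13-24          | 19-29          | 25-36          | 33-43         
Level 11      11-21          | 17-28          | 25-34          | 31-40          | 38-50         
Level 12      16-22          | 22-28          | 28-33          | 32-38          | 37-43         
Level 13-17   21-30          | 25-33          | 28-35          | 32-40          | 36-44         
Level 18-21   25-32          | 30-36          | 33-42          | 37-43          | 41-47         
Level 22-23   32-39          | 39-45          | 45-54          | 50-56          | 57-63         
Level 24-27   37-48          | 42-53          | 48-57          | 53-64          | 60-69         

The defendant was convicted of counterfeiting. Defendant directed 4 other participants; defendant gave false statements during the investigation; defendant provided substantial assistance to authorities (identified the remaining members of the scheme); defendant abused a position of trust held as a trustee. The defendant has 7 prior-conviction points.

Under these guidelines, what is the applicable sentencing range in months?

25-33 months

Base offense level for counterfeiting: 11.
§2 applies: 11 + 2 = 13.
§4 applies (level before this adjustment is 13 ≥ 9, so +3): 13 + 3 = 16.
§5 applies: 16 − 4 = 12.
§6 applies (level before this adjustment is 12 < 22, so +2): 12 + 2 = 14.
Final offense level: 14.
Criminal history: 7 prior points → Category Low (3-10).
Level 14 falls in the 13-17 band.
Grid: Level 13-17 × Category Low = 25-33 months.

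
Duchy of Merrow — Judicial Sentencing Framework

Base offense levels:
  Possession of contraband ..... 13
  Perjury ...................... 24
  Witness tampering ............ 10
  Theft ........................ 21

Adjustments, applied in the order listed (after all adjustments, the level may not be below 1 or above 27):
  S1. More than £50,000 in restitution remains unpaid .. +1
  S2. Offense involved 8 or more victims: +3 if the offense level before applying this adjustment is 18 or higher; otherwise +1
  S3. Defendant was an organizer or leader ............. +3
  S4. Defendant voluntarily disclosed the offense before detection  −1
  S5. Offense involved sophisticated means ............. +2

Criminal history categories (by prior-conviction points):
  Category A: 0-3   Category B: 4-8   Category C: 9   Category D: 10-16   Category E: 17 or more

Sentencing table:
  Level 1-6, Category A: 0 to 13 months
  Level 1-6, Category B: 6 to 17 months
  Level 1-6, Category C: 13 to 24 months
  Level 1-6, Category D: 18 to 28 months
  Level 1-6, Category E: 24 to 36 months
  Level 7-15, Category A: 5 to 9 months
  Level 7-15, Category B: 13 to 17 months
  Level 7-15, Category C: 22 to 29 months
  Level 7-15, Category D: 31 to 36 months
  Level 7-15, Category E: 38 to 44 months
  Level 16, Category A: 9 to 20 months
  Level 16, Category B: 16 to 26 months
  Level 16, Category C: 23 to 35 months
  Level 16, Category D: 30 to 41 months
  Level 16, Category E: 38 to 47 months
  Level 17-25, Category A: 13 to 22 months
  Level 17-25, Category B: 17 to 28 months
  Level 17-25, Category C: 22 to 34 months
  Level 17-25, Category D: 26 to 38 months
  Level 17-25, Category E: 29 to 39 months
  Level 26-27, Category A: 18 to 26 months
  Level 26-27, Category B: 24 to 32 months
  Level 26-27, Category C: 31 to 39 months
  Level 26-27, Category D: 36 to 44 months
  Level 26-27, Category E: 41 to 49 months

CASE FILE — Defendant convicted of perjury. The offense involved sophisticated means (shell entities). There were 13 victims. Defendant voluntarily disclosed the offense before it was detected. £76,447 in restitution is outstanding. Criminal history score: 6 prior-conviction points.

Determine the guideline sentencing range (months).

Base offense level for perjury: 24.
S1 applies: 24 + 1 = 25.
S2 applies (level before this adjustment is 25 ≥ 18, so +3): 25 + 3 = 28.
S3 does not apply.
S4 applies: 28 − 1 = 27.
S5 applies: 27 + 2 = 29.
Level 29 exceeds the maximum of 27; capped at 27.
Final offense level: 27.
Criminal history: 6 prior points → Category B (4-8).
Level 27 falls in the 26-27 band.
Grid: Level 26-27 × Category B = 24-32 months.

24-32 months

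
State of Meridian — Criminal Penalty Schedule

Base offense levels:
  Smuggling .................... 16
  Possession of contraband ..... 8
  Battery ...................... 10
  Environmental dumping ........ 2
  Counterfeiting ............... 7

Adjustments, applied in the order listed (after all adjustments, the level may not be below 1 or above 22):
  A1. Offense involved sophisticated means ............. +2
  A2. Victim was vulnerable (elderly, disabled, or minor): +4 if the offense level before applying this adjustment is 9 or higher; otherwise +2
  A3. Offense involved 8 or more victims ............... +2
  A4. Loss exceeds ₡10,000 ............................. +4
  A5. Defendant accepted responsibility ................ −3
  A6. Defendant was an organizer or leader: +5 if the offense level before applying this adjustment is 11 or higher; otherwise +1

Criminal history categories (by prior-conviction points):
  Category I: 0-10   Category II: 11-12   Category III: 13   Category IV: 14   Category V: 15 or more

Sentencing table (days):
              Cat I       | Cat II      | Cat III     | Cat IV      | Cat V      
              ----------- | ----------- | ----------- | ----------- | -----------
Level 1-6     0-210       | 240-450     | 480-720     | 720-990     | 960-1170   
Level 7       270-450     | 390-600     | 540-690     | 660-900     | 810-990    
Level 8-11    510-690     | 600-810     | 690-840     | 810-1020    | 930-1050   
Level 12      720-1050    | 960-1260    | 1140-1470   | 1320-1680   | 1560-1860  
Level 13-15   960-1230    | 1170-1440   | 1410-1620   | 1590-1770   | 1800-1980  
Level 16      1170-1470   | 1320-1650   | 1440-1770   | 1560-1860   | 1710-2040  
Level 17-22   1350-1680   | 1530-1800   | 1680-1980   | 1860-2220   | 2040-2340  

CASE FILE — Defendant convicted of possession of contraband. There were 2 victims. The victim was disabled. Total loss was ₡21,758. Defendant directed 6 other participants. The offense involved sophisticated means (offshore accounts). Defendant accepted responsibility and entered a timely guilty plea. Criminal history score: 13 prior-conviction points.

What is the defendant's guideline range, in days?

Base offense level for possession of contraband: 8.
A1 applies: 8 + 2 = 10.
A2 applies (level before this adjustment is 10 ≥ 9, so +4): 10 + 4 = 14.
A3 does not apply.
A4 applies: 14 + 4 = 18.
A5 applies: 18 − 3 = 15.
A6 applies (level before this adjustment is 15 ≥ 11, so +5): 15 + 5 = 20.
Final offense level: 20.
Criminal history: 13 prior points → Category III (13).
Level 20 falls in the 17-22 band.
Grid: Level 17-22 × Category III = 1680-1980 days.

1680-1980 days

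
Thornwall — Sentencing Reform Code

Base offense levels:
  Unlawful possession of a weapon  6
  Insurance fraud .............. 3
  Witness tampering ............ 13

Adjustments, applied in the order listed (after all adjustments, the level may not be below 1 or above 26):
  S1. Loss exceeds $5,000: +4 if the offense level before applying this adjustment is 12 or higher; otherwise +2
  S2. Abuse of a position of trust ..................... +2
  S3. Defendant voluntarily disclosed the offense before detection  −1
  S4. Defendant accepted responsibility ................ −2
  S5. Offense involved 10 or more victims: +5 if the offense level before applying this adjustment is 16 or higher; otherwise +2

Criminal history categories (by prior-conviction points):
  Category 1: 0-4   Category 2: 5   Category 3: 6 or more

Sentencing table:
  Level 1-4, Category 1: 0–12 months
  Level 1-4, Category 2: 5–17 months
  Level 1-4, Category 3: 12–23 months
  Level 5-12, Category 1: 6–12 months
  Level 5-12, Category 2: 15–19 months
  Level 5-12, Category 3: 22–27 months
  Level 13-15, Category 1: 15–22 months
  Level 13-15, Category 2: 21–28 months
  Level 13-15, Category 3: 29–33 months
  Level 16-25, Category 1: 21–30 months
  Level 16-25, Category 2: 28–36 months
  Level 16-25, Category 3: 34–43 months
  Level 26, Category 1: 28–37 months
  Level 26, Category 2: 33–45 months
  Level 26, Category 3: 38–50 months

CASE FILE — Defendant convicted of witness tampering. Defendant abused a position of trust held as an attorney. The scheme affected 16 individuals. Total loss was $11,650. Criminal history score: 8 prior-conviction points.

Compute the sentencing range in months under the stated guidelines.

Base offense level for witness tampering: 13.
S1 applies (level before this adjustment is 13 ≥ 12, so +4): 13 + 4 = 17.
S2 applies: 17 + 2 = 19.
S4 does not apply.
S5 applies (level before this adjustment is 19 ≥ 16, so +5): 19 + 5 = 24.
Final offense level: 24.
Criminal history: 8 prior points → Category 3 (6+).
Level 24 falls in the 16-25 band.
Grid: Level 16-25 × Category 3 = 34-43 months.

34-43 months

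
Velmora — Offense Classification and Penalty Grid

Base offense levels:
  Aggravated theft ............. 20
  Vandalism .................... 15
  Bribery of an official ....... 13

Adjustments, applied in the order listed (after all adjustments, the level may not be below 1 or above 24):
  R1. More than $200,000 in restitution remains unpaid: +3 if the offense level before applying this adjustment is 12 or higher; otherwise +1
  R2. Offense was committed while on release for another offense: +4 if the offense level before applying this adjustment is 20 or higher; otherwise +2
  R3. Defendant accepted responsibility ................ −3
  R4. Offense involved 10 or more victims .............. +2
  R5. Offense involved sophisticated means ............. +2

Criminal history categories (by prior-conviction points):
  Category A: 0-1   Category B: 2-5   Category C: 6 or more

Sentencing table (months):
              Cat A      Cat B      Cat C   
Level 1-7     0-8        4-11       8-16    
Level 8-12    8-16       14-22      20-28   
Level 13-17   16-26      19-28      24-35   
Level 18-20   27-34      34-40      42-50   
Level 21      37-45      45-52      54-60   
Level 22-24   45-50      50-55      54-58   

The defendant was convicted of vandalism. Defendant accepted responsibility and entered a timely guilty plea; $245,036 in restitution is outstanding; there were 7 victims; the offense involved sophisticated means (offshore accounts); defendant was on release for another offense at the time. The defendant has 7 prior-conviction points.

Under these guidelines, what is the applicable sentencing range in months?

Base offense level for vandalism: 15.
R1 applies (level before this adjustment is 15 ≥ 12, so +3): 15 + 3 = 18.
R2 applies (level before this adjustment is 18 < 20, so +2): 18 + 2 = 20.
R3 applies: 20 − 3 = 17.
R5 applies: 17 + 2 = 19.
Final offense level: 19.
Criminal history: 7 prior points → Category C (6+).
Level 19 falls in the 18-20 band.
Grid: Level 18-20 × Category C = 42-50 months.

42-50 months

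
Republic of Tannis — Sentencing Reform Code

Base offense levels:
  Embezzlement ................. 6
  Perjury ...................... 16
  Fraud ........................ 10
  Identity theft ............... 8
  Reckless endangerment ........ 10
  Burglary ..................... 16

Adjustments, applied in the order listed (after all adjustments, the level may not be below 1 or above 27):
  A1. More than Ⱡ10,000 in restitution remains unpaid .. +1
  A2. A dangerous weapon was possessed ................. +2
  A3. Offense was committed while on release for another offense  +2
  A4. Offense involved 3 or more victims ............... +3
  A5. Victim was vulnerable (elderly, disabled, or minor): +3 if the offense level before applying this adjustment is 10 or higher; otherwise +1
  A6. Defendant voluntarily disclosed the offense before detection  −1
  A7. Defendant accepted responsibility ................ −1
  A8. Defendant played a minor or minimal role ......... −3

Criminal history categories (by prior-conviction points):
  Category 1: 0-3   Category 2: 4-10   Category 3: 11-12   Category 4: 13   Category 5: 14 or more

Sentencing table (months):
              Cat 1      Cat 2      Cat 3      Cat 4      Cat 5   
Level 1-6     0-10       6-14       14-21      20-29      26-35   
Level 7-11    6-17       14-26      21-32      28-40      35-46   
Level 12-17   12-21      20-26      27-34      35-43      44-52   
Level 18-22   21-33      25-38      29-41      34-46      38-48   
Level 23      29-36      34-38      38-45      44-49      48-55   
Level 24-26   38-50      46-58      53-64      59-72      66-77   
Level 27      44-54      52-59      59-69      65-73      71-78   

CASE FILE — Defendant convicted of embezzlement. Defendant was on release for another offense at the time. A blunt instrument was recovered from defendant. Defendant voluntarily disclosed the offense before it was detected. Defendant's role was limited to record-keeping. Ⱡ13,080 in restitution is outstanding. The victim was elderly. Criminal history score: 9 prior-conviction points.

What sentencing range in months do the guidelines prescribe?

Base offense level for embezzlement: 6.
A1 applies: 6 + 1 = 7.
A2 applies: 7 + 2 = 9.
A3 applies: 9 + 2 = 11.
A5 applies (level before this adjustment is 11 ≥ 10, so +3): 11 + 3 = 14.
A6 applies: 14 − 1 = 13.
A7 does not apply.
A8 applies: 13 − 3 = 10.
Final offense level: 10.
Criminal history: 9 prior points → Category 2 (4-10).
Level 10 falls in the 7-11 band.
Grid: Level 7-11 × Category 2 = 14-26 months.

14-26 months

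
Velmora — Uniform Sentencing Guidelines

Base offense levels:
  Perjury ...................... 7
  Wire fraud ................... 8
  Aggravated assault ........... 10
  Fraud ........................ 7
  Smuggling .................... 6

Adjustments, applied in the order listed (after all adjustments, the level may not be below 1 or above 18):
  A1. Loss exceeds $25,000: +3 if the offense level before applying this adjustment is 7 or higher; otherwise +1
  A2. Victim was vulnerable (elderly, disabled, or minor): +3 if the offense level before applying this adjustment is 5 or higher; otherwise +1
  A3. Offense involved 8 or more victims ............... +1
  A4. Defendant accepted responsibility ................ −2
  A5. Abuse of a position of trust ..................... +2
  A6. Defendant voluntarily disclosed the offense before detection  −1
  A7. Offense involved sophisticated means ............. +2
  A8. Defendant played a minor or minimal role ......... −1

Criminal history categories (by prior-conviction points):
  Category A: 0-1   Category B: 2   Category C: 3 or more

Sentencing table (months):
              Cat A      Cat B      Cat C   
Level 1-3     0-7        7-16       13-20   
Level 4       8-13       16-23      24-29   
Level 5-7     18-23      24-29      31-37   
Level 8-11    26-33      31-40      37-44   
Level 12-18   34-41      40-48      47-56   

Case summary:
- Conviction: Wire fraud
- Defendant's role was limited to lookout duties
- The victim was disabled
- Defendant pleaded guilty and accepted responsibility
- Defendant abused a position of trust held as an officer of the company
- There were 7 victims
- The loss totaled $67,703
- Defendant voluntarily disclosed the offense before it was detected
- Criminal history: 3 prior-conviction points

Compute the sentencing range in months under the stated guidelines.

Base offense level for wire fraud: 8.
A1 applies (level before this adjustment is 8 ≥ 7, so +3): 8 + 3 = 11.
A2 applies (level before this adjustment is 11 ≥ 5, so +3): 11 + 3 = 14.
A4 applies: 14 − 2 = 12.
A5 applies: 12 + 2 = 14.
A6 applies: 14 − 1 = 13.
A7 does not apply.
A8 applies: 13 − 1 = 12.
Final offense level: 12.
Criminal history: 3 prior points → Category C (3+).
Level 12 falls in the 12-18 band.
Grid: Level 12-18 × Category C = 47-56 months.

47-56 months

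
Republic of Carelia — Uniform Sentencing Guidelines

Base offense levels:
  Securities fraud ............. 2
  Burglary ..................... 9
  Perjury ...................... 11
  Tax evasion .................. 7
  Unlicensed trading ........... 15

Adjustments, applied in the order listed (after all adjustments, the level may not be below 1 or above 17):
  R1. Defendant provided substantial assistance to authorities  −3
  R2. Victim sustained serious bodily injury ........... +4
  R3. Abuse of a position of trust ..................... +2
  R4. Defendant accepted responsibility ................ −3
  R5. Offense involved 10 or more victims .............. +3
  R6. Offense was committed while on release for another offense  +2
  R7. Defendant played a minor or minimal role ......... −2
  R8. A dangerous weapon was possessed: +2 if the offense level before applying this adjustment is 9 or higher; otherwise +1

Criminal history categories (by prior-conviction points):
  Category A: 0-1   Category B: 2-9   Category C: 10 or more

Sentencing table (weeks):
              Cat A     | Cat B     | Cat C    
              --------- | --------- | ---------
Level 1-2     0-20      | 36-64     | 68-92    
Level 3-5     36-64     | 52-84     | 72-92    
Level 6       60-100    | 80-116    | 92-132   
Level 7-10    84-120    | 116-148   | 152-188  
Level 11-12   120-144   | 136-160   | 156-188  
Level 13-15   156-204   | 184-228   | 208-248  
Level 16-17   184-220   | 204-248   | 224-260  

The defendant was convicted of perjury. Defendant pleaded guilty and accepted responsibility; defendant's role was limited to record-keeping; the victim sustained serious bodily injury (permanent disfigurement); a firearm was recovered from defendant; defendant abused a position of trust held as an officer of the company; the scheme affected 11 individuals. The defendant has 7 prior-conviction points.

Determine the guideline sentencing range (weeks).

204-248 weeks

Base offense level for perjury: 11.
R2 applies: 11 + 4 = 15.
R3 applies: 15 + 2 = 17.
R4 applies: 17 − 3 = 14.
R5 applies: 14 + 3 = 17.
R7 applies: 17 − 2 = 15.
R8 applies (level before this adjustment is 15 ≥ 9, so +2): 15 + 2 = 17.
Final offense level: 17.
Criminal history: 7 prior points → Category B (2-9).
Level 17 falls in the 16-17 band.
Grid: Level 16-17 × Category B = 204-248 weeks.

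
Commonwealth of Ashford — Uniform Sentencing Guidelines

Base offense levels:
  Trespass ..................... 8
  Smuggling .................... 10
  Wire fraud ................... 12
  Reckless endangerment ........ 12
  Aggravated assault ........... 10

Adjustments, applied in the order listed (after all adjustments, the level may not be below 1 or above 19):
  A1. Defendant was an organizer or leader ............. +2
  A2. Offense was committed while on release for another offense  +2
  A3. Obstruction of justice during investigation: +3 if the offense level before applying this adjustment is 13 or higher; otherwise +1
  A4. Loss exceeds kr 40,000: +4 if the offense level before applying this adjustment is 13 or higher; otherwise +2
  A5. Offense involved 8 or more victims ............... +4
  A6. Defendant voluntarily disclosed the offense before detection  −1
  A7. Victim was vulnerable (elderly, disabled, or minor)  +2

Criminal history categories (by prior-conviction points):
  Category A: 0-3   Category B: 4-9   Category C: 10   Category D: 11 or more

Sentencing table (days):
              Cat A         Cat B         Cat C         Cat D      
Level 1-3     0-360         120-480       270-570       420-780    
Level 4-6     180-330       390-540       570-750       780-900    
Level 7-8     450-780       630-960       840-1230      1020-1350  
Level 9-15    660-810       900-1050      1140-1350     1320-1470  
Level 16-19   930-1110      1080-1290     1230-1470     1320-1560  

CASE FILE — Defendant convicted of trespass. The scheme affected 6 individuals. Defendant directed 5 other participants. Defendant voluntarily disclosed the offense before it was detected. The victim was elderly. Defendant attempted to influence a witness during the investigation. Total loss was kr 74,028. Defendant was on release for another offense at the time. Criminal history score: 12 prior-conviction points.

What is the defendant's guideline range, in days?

Base offense level for trespass: 8.
A1 applies: 8 + 2 = 10.
A2 applies: 10 + 2 = 12.
A3 applies (level before this adjustment is 12 < 13, so +1): 12 + 1 = 13.
A4 applies (level before this adjustment is 13 ≥ 13, so +4): 13 + 4 = 17.
A5 does not apply.
A6 applies: 17 − 1 = 16.
A7 applies: 16 + 2 = 18.
Final offense level: 18.
Criminal history: 12 prior points → Category D (11+).
Level 18 falls in the 16-19 band.
Grid: Level 16-19 × Category D = 1320-1560 days.

1320-1560 days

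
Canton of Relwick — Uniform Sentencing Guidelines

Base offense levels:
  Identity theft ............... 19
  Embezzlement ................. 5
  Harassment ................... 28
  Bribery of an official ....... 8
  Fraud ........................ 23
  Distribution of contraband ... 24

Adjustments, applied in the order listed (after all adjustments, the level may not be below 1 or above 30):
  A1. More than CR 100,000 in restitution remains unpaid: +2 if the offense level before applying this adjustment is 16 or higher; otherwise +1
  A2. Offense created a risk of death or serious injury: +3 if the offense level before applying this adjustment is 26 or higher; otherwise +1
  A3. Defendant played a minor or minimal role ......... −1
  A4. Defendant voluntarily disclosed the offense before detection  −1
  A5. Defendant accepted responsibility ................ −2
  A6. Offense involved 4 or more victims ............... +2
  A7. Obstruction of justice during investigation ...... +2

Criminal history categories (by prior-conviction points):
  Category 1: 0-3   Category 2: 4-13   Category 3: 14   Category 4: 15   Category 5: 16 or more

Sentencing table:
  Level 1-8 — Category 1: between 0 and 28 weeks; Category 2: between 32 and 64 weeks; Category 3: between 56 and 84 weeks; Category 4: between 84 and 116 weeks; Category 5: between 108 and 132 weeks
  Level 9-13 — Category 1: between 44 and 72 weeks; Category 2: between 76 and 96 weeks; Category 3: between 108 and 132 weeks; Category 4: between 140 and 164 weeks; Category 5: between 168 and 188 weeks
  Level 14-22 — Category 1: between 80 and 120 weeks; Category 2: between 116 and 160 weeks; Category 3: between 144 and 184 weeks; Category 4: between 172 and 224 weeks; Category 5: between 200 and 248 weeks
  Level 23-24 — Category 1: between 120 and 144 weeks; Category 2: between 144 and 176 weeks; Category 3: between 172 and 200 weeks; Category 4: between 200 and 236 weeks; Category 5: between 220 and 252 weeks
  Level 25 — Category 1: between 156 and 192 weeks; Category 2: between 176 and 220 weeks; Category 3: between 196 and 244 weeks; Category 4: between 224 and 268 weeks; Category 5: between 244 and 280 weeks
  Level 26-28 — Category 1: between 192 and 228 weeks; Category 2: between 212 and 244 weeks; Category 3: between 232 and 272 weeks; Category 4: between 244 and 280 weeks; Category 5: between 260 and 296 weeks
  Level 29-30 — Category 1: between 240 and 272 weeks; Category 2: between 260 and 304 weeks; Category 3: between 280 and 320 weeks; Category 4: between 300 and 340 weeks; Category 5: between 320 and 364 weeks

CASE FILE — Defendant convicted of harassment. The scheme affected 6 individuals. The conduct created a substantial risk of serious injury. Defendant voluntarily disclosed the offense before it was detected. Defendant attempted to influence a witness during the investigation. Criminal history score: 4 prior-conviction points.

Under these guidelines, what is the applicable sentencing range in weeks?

260-304 weeks

Base offense level for harassment: 28.
A1 does not apply.
A2 applies (level before this adjustment is 28 ≥ 26, so +3): 28 + 3 = 31.
A4 applies: 31 − 1 = 30.
A6 applies: 30 + 2 = 32.
A7 applies: 32 + 2 = 34.
Level 34 exceeds the maximum of 30; capped at 30.
Final offense level: 30.
Criminal history: 4 prior points → Category 2 (4-13).
Level 30 falls in the 29-30 band.
Grid: Level 29-30 × Category 2 = 260-304 weeks.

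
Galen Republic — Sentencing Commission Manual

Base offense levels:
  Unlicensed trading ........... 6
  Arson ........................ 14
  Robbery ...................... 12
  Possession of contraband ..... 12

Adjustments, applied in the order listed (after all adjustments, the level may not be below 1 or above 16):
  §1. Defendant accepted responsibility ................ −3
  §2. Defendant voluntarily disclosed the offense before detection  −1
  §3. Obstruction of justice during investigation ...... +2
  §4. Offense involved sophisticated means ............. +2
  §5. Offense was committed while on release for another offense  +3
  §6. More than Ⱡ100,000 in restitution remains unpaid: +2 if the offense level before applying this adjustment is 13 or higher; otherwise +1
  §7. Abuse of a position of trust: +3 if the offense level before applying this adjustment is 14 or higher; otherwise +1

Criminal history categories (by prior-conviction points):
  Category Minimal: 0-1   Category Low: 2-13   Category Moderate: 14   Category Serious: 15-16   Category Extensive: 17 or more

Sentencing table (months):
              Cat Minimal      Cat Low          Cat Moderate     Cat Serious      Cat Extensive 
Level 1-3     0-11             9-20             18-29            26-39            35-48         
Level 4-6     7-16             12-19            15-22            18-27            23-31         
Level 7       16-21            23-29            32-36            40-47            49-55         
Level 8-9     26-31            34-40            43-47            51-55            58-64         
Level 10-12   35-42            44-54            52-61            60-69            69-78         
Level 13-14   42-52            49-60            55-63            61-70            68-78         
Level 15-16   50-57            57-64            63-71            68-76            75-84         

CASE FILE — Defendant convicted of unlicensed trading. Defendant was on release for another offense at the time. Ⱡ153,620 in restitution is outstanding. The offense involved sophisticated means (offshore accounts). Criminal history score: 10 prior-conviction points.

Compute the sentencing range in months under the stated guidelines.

44-54 months

Base offense level for unlicensed trading: 6.
§4 applies: 6 + 2 = 8.
§5 applies: 8 + 3 = 11.
§6 applies (level before this adjustment is 11 < 13, so +1): 11 + 1 = 12.
§7 does not apply.
Final offense level: 12.
Criminal history: 10 prior points → Category Low (2-13).
Level 12 falls in the 10-12 band.
Grid: Level 10-12 × Category Low = 44-54 months.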